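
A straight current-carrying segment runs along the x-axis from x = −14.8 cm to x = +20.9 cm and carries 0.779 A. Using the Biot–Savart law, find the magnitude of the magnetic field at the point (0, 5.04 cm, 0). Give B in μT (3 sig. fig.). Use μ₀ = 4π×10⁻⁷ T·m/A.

B ≈ 2.97 μT

For a finite straight segment, B = (μ₀I/4πd)(sinθ₁ + sinθ₂), where θ₁, θ₂ are the angles from the perpendicular to each end.
The perpendicular distance is d = 0.0504 m; the end-offsets along the wire are a = 0.148 m and b = 0.209 m.
sinθ₁ = 0.148/√(0.148²+0.0504²) = 0.9466; sinθ₂ = 0.209/√(0.209²+0.0504²) = 0.9721.
B = (4π×10⁻⁷ × 0.779) / (4π × 0.0504) × (0.9466 + 0.9721) = 2.97×10⁻⁶ T.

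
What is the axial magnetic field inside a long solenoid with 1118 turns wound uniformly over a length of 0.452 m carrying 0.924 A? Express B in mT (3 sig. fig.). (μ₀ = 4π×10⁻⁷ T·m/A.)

Inside a long solenoid, B = μ₀nI with n = 2473 turns/m.
B = 4π×10⁻⁷ × 2473 × 0.924 = 2.87×10⁻³ T.

B ≈ 2.87 mT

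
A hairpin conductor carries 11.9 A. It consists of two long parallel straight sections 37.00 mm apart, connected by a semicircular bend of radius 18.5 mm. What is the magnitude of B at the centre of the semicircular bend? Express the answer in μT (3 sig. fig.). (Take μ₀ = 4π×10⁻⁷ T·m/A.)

The semicircular arc contributes B_arc = μ₀I·π/(4πR) = μ₀I/(4R) = 2.02×10⁻⁴ T.
Each semi-infinite lead is at perpendicular distance R = 0.0185 m from the centre, with the perpendicular foot at its near end, so it contributes μ₀I/(4πR); both point the same way, together 1.29×10⁻⁴ T.
Arc and leads all point the same direction: B = 2.02×10⁻⁴ + 1.29×10⁻⁴ = 3.31×10⁻⁴ T.

B ≈ 331 μT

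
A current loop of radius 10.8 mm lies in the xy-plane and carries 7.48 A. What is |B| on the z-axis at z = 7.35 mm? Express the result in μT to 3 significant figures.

On the axis of a circular loop, B = μ₀IR² / [2(R²+z²)^(3/2)].
R² + z² = (0.0108)² + (0.00735)² = 0.0001707 m², and (R²+z²)^(3/2) = 2.23×10⁻⁶ m³.
B = (4π×10⁻⁷ × 7.48 × 0.0001166) / (2 × 2.23×10⁻⁶) = 2.46×10⁻⁴ T.

B ≈ 246 μT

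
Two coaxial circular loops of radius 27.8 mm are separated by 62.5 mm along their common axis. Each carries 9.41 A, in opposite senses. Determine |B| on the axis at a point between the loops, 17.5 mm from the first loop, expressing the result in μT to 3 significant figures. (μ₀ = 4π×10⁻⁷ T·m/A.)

Each loop contributes B = μ₀IR²/[2(R²+z²)^(3/2)] on the axis, with z measured from that loop.
Loop 1 (z = 0.0175 m): B₁ = 1.29×10⁻⁴ T. Loop 2 (z = 0.045 m): B₂ = 3.09×10⁻⁵ T.
The fields oppose: B = |B₁ − B₂| = 9.80×10⁻⁵ T.

B ≈ 98.0 μT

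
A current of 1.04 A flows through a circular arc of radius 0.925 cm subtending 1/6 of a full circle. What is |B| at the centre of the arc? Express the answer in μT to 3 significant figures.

B ≈ 11.8 μT

The Biot–Savart field of a circular arc at its centre is B = μ₀Iφ/(4πR), with φ = 1.047 rad.
B = (4π×10⁻⁷ × 1.04 × 1.047) / (4π × 0.00925) = 1.18×10⁻⁵ T.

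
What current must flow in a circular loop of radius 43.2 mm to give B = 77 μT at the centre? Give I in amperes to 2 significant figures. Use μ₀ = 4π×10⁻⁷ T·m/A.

At the centre of a circular loop B = μ₀I/(2R), so I = 2RB/μ₀.
With R = 0.0432 m, I = 2 × 0.0432 × 7.70×10⁻⁵ / (4π×10⁻⁷) = 5.29 A.

I ≈ 5.3 A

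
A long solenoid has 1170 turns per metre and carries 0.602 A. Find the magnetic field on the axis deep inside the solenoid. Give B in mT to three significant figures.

Inside a long solenoid, B = μ₀nI with n = 1170 turns/m.
B = 4π×10⁻⁷ × 1170 × 0.602 = 8.85×10⁻⁴ T.

B ≈ 0.885 mT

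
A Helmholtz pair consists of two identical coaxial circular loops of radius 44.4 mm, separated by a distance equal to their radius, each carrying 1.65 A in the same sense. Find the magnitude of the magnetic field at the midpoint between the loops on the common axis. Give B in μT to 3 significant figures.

Each loop contributes B = μ₀IR²/[2(R²+z²)^(3/2)] on the axis, with z measured from that loop.
Loop 1 (z = 0.0222 m): B₁ = 1.67×10⁻⁵ T. Loop 2 (z = 0.0222 m): B₂ = 1.67×10⁻⁵ T.
The fields add: B = B₁ + B₂ = 3.34×10⁻⁵ T.

B ≈ 33.4 μT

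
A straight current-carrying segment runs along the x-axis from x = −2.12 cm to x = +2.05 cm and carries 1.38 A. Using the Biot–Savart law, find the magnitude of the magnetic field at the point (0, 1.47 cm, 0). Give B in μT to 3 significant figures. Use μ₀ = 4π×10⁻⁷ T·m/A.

B ≈ 15.3 μT

For a finite straight segment, B = (μ₀I/4πd)(sinθ₁ + sinθ₂), where θ₁, θ₂ are the angles from the perpendicular to each end.
The perpendicular distance is d = 0.0147 m; the end-offsets along the wire are a = 0.0212 m and b = 0.0205 m.
sinθ₁ = 0.0212/√(0.0212²+0.0147²) = 0.8218; sinθ₂ = 0.0205/√(0.0205²+0.0147²) = 0.8127.
B = (4π×10⁻⁷ × 1.38) / (4π × 0.0147) × (0.8218 + 0.8127) = 1.53×10⁻⁵ T.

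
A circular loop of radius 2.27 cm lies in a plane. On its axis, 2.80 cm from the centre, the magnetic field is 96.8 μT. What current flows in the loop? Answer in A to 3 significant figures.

I ≈ 14.0 A

On the axis of a loop, B = μ₀IR²/[2(R²+z²)^(3/2)], so I = 2B(R²+z²)^(3/2)/(μ₀R²).
R² + z² = 0.0005153 + 0.000784 = 0.001299 m²; raised to 3/2 gives 4.68×10⁻⁵ m³.
I = 2 × 9.68×10⁻⁵ × 4.68×10⁻⁵ / (1.26×10⁻⁶ × 0.0005153) = 14.0 A.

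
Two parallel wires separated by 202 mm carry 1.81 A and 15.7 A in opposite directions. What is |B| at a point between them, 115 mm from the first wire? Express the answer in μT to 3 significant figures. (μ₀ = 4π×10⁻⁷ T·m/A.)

B ≈ 39.2 μT

Each long wire gives B = μ₀I/(2πd). Distances are d₁ = 0.115 m and d₂ = 0.087 m.
B₁ = 3.15×10⁻⁶ T, B₂ = 3.61×10⁻⁵ T.
Between antiparallel currents both contributions point the same way, so they add. B = B₁ + B₂ = 3.15×10⁻⁶ + 3.61×10⁻⁵ = 3.92×10⁻⁵ T.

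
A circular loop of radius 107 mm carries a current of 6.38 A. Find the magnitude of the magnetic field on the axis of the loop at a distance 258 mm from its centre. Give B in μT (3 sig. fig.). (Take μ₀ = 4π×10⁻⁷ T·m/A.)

On the axis of a circular loop, B = μ₀IR² / [2(R²+z²)^(3/2)].
R² + z² = (0.107)² + (0.258)² = 0.07801 m², and (R²+z²)^(3/2) = 2.18×10⁻² m³.
B = (4π×10⁻⁷ × 6.38 × 0.01145) / (2 × 2.18×10⁻²) = 2.11×10⁻⁶ T.

B ≈ 2.11 μT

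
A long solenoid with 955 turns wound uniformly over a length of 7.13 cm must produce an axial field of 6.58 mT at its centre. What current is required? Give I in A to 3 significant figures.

Inside a long solenoid B = μ₀nI with n = 1.339×10⁴ m⁻¹, so I = B/(μ₀n).
I = 6.58×10⁻³ / (4π×10⁻⁷ × 1.339×10⁴) = 0.391 A.

I ≈ 0.391 A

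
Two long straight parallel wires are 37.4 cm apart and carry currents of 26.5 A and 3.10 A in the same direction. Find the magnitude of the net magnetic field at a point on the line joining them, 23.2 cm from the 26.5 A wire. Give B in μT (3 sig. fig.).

Each long wire gives B = μ₀I/(2πd). Distances are d₁ = 0.232 m and d₂ = 0.142 m.
B₁ = 2.28×10⁻⁵ T, B₂ = 4.37×10⁻⁶ T.
Between parallel currents the two contributions point in opposite directions, so they subtract. B = |B₁ − B₂| = |2.28×10⁻⁵ − 4.37×10⁻⁶| = 1.85×10⁻⁵ T.

B ≈ 18.5 μT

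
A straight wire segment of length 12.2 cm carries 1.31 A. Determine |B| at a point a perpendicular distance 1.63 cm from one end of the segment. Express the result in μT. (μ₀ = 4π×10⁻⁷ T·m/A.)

B ≈ 7.97 μT

For a finite straight segment, B = (μ₀I/4πd)(sinθ₁ + sinθ₂), where θ₁, θ₂ are the angles from the perpendicular to each end.
The perpendicular foot is at one end, so the two end-offsets along the wire are 0 and L = 0.122 m.
sinθ₁ = 0/√(0²+0.0163²) = 0.0000; sinθ₂ = 0.122/√(0.122²+0.0163²) = 0.9912.
B = (4π×10⁻⁷ × 1.31) / (4π × 0.0163) × (0.0000 + 0.9912) = 7.97×10⁻⁶ T.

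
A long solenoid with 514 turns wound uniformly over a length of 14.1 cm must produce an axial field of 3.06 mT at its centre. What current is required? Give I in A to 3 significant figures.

I ≈ 0.668 A

Inside a long solenoid B = μ₀nI with n = 3645 m⁻¹, so I = B/(μ₀n).
I = 3.06×10⁻³ / (4π×10⁻⁷ × 3645) = 0.668 A.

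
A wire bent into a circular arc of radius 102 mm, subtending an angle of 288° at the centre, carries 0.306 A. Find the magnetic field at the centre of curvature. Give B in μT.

The Biot–Savart field of a circular arc at its centre is B = μ₀Iφ/(4πR), with φ = 5.027 rad.
B = (4π×10⁻⁷ × 0.306 × 5.027) / (4π × 0.102) = 1.51×10⁻⁶ T.

B ≈ 1.51 μT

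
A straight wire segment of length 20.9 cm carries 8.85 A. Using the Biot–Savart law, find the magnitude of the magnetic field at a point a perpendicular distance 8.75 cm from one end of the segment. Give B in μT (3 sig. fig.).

For a finite straight segment, B = (μ₀I/4πd)(sinθ₁ + sinθ₂), where θ₁, θ₂ are the angles from the perpendicular to each end.
The perpendicular foot is at one end, so the two end-offsets along the wire are 0 and L = 0.209 m.
sinθ₁ = 0/√(0²+0.0875²) = 0.0000; sinθ₂ = 0.209/√(0.209²+0.0875²) = 0.9224.
B = (4π×10⁻⁷ × 8.85) / (4π × 0.0875) × (0.0000 + 0.9224) = 9.33×10⁻⁶ T.

B ≈ 9.33 μT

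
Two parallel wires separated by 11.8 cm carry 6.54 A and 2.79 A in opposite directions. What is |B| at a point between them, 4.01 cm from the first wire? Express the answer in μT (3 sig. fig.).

B ≈ 39.8 μT

Each long wire gives B = μ₀I/(2πd). Distances are d₁ = 0.0401 m and d₂ = 0.0779 m.
B₁ = 3.26×10⁻⁵ T, B₂ = 7.16×10⁻⁶ T.
Between antiparallel currents both contributions point the same way, so they add. B = B₁ + B₂ = 3.26×10⁻⁵ + 7.16×10⁻⁶ = 3.98×10⁻⁵ T.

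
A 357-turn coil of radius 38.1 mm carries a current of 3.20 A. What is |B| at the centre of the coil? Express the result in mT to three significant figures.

B ≈ 18.8 mT

For an N-turn flat coil, B = Nμ₀I/(2R) with R = 0.0381 m.
B = 357 × 5.28×10⁻⁵ T = 1.88×10⁻² T.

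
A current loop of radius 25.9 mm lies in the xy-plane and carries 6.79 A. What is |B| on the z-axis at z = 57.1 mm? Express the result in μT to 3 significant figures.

B ≈ 11.6 μT

On the axis of a circular loop, B = μ₀IR² / [2(R²+z²)^(3/2)].
R² + z² = (0.0259)² + (0.0571)² = 0.003931 m², and (R²+z²)^(3/2) = 2.46×10⁻⁴ m³.
B = (4π×10⁻⁷ × 6.79 × 0.0006708) / (2 × 2.46×10⁻⁴) = 1.16×10⁻⁵ T.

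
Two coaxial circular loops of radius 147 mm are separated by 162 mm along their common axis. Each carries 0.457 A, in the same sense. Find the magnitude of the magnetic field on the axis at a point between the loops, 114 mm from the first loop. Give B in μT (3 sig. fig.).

B ≈ 2.64 μT

Each loop contributes B = μ₀IR²/[2(R²+z²)^(3/2)] on the axis, with z measured from that loop.
Loop 1 (z = 0.114 m): B₁ = 9.64×10⁻⁷ T. Loop 2 (z = 0.048 m): B₂ = 1.68×10⁻⁶ T.
The fields add: B = B₁ + B₂ = 2.64×10⁻⁶ T.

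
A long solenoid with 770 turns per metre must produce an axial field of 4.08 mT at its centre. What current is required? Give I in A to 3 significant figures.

Inside a long solenoid B = μ₀nI with n = 770 m⁻¹, so I = B/(μ₀n).
I = 4.08×10⁻³ / (4π×10⁻⁷ × 770) = 4.22 A.

I ≈ 4.22 A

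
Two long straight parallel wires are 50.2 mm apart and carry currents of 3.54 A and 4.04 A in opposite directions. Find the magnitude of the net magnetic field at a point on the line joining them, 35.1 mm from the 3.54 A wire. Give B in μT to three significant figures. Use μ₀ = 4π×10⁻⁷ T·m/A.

B ≈ 73.7 μT

Each long wire gives B = μ₀I/(2πd). Distances are d₁ = 0.0351 m and d₂ = 0.0151 m.
B₁ = 2.02×10⁻⁵ T, B₂ = 5.35×10⁻⁵ T.
Between antiparallel currents both contributions point the same way, so they add. B = B₁ + B₂ = 2.02×10⁻⁵ + 5.35×10⁻⁵ = 7.37×10⁻⁵ T.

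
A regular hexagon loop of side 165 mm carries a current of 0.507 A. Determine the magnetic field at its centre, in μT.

Each side is a finite straight segment at perpendicular distance d = a/(2 tan(π/6)) = 0.1429 m from the centre, with end-angles ±π/6.
One side contributes B₁ = (μ₀I/4πd)·2 sin(π/6) = 3.55×10⁻⁷ T.
All 6 sides add in the same direction: B = 6 × 3.55×10⁻⁷ = 2.13×10⁻⁶ T.

B ≈ 2.13 μT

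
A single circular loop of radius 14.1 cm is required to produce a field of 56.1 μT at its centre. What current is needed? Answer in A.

I ≈ 12.6 A

At the centre of a circular loop B = μ₀I/(2R), so I = 2RB/μ₀.
With R = 0.141 m, I = 2 × 0.141 × 5.61×10⁻⁵ / (4π×10⁻⁷) = 12.6 A.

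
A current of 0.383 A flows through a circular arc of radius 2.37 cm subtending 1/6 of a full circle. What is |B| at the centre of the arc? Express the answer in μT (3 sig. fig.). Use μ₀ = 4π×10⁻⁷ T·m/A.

The Biot–Savart field of a circular arc at its centre is B = μ₀Iφ/(4πR), with φ = 1.047 rad.
B = (4π×10⁻⁷ × 0.383 × 1.047) / (4π × 0.0237) = 1.69×10⁻⁶ T.

B ≈ 1.69 μT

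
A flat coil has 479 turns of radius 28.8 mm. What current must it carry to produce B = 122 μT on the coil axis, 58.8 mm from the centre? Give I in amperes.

For an N-turn coil, B = Nμ₀IR²/[2(R²+z²)^(3/2)] with R = 0.0288 m, z = 0.0588 m, so I = 2B(R²+z²)^(3/2)/(Nμ₀R²) = 2 × 1.22×10⁻⁴ × 2.81×10⁻⁴ / (479 × 4π×10⁻⁷ × 0.0008294) = 0.137 A.

I ≈ 0.137 A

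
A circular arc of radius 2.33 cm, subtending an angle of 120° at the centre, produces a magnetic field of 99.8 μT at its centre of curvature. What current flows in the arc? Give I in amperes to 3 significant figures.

For a circular arc, B = μ₀Iφ/(4πR) with φ in radians; here φ = 2.094 rad.
So I = 4πRB/(μ₀φ) = 4π × 0.0233 × 9.98×10⁻⁵ / (4π×10⁻⁷ × 2.094) = 11.1 A.

I ≈ 11.1 A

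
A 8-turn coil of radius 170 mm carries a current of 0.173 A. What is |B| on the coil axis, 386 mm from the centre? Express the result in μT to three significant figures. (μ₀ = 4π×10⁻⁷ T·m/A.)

For an N-turn flat coil, B = Nμ₀IR²/[2(R²+z²)^(3/2)] with R = 0.17 m, z = 0.386 m.
B = 8 × 4.19×10⁻⁸ T = 3.35×10⁻⁷ T.

B ≈ 0.335 μT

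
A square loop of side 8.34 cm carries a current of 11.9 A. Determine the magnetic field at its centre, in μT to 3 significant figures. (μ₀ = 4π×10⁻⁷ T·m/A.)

B ≈ 161 μT

Each side is a finite straight segment at perpendicular distance d = a/(2 tan(π/4)) = 0.0417 m from the centre, with end-angles ±π/4.
One side contributes B₁ = (μ₀I/4πd)·2 sin(π/4) = 4.04×10⁻⁵ T.
All 4 sides add in the same direction: B = 4 × 4.04×10⁻⁵ = 1.61×10⁻⁴ T.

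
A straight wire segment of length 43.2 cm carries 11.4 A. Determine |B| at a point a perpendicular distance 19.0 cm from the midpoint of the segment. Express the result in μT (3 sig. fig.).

B ≈ 9.01 μT

For a finite straight segment, B = (μ₀I/4πd)(sinθ₁ + sinθ₂), where θ₁, θ₂ are the angles from the perpendicular to each end.
The perpendicular from the point meets the wire at its midpoint, so each end is L/2 = 0.216 m away along the wire.
sinθ₁ = 0.216/√(0.216²+0.19²) = 0.7509; sinθ₂ = 0.216/√(0.216²+0.19²) = 0.7509.
B = (4π×10⁻⁷ × 11.4) / (4π × 0.19) × (0.7509 + 0.7509) = 9.01×10⁻⁶ T.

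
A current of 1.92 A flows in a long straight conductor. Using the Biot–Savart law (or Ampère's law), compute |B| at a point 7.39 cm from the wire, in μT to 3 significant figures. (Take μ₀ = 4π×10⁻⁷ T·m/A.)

B ≈ 5.20 μT

For an infinitely long straight wire, B = μ₀I/(2πd).
B = (4π×10⁻⁷ × 1.92) / (2π × 0.0739) = 5.20×10⁻⁶ T.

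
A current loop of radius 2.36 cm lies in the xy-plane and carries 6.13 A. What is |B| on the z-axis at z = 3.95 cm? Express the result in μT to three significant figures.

On the axis of a circular loop, B = μ₀IR² / [2(R²+z²)^(3/2)].
R² + z² = (0.0236)² + (0.0395)² = 0.002117 m², and (R²+z²)^(3/2) = 9.74×10⁻⁵ m³.
B = (4π×10⁻⁷ × 6.13 × 0.000557) / (2 × 9.74×10⁻⁵) = 2.20×10⁻⁵ T.

B ≈ 22.0 μT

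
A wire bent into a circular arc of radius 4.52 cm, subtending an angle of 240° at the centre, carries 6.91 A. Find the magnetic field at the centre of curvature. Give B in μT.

The Biot–Savart field of a circular arc at its centre is B = μ₀Iφ/(4πR), with φ = 4.189 rad.
B = (4π×10⁻⁷ × 6.91 × 4.189) / (4π × 0.0452) = 6.40×10⁻⁵ T.

B ≈ 64.0 μT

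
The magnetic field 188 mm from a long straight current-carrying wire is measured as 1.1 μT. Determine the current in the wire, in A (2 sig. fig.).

For a long straight wire B = μ₀I/(2πd), so I = 2πdB/μ₀.
I = 2π × 0.188 × 1.10×10⁻⁶ / (4π×10⁻⁷) = 1.03 A.

I ≈ 1.0 A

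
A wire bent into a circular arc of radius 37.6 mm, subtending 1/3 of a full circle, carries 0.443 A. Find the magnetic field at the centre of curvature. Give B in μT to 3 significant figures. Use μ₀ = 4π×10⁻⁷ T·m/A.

B ≈ 2.47 μT

The Biot–Savart field of a circular arc at its centre is B = μ₀Iφ/(4πR), with φ = 2.094 rad.
B = (4π×10⁻⁷ × 0.443 × 2.094) / (4π × 0.0376) = 2.47×10⁻⁶ T.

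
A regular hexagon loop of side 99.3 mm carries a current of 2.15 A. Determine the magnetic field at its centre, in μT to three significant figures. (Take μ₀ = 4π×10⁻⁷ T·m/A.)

B ≈ 15.0 μT

Each side is a finite straight segment at perpendicular distance d = a/(2 tan(π/6)) = 0.086 m from the centre, with end-angles ±π/6.
One side contributes B₁ = (μ₀I/4πd)·2 sin(π/6) = 2.50×10⁻⁶ T.
All 6 sides add in the same direction: B = 6 × 2.50×10⁻⁶ = 1.50×10⁻⁵ T.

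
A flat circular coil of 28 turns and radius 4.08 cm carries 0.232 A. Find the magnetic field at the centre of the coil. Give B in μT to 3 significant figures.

B ≈ 100 μT

For an N-turn flat coil, B = Nμ₀I/(2R) with R = 0.0408 m.
B = 28 × 3.57×10⁻⁶ T = 1.00×10⁻⁴ T.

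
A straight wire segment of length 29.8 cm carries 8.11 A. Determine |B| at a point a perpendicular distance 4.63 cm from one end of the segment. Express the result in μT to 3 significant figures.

For a finite straight segment, B = (μ₀I/4πd)(sinθ₁ + sinθ₂), where θ₁, θ₂ are the angles from the perpendicular to each end.
The perpendicular foot is at one end, so the two end-offsets along the wire are 0 and L = 0.298 m.
sinθ₁ = 0/√(0²+0.0463²) = 0.0000; sinθ₂ = 0.298/√(0.298²+0.0463²) = 0.9881.
B = (4π×10⁻⁷ × 8.11) / (4π × 0.0463) × (0.0000 + 0.9881) = 1.73×10⁻⁵ T.

B ≈ 17.3 μT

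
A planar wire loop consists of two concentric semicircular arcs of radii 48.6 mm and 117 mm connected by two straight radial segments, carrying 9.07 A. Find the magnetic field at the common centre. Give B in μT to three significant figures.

B ≈ 34.3 μT

The radial connectors point toward the centre, so dl × r̂ = 0 and they contribute nothing.
Each semicircle gives μ₀I/(4R): inner arc 5.86×10⁻⁵ T, outer arc 2.44×10⁻⁵ T.
The two arcs carry current in opposite angular senses, so their fields oppose: B = |5.86×10⁻⁵ − 2.44×10⁻⁵| = 3.43×10⁻⁵ T.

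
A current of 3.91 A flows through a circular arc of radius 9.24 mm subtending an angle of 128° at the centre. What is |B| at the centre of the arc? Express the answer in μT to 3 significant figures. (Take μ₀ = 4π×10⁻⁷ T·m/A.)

The Biot–Savart field of a circular arc at its centre is B = μ₀Iφ/(4πR), with φ = 2.234 rad.
B = (4π×10⁻⁷ × 3.91 × 2.234) / (4π × 0.00924) = 9.45×10⁻⁵ T.

B ≈ 94.5 μT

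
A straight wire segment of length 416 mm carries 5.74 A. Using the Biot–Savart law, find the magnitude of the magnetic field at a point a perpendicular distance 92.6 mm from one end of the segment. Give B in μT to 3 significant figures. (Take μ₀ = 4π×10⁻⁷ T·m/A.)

B ≈ 6.05 μT

For a finite straight segment, B = (μ₀I/4πd)(sinθ₁ + sinθ₂), where θ₁, θ₂ are the angles from the perpendicular to each end.
The perpendicular foot is at one end, so the two end-offsets along the wire are 0 and L = 0.416 m.
sinθ₁ = 0/√(0²+0.0926²) = 0.0000; sinθ₂ = 0.416/√(0.416²+0.0926²) = 0.9761.
B = (4π×10⁻⁷ × 5.74) / (4π × 0.0926) × (0.0000 + 0.9761) = 6.05×10⁻⁶ T.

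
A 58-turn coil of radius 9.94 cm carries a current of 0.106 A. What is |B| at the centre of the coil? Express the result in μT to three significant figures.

B ≈ 38.9 μT

For an N-turn flat coil, B = Nμ₀I/(2R) with R = 0.0994 m.
B = 58 × 6.70×10⁻⁷ T = 3.89×10⁻⁵ T.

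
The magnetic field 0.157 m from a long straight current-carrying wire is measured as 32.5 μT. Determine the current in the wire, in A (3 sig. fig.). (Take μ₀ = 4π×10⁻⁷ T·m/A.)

I ≈ 25.5 A

For a long straight wire B = μ₀I/(2πd), so I = 2πdB/μ₀.
I = 2π × 0.157 × 3.25×10⁻⁵ / (4π×10⁻⁷) = 25.5 A.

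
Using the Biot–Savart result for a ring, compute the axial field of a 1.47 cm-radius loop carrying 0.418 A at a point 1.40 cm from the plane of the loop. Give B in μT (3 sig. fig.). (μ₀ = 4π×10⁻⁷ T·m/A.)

B ≈ 6.78 μT

On the axis of a circular loop, B = μ₀IR² / [2(R²+z²)^(3/2)].
R² + z² = (0.0147)² + (0.014)² = 0.0004121 m², and (R²+z²)^(3/2) = 8.37×10⁻⁶ m³.
B = (4π×10⁻⁷ × 0.418 × 0.0002161) / (2 × 8.37×10⁻⁶) = 6.78×10⁻⁶ T.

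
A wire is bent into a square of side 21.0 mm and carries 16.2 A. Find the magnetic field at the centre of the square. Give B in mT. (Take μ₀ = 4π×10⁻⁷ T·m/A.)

Each side is a finite straight segment at perpendicular distance d = a/(2 tan(π/4)) = 0.0105 m from the centre, with end-angles ±π/4.
One side contributes B₁ = (μ₀I/4πd)·2 sin(π/4) = 2.18×10⁻⁴ T.
All 4 sides add in the same direction: B = 4 × 2.18×10⁻⁴ = 8.73×10⁻⁴ T.

B ≈ 0.873 mT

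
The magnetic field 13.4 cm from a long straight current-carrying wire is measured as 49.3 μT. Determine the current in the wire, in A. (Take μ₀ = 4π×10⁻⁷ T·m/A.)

For a long straight wire B = μ₀I/(2πd), so I = 2πdB/μ₀.
I = 2π × 0.134 × 4.93×10⁻⁵ / (4π×10⁻⁷) = 33.0 A.

I ≈ 33.0 A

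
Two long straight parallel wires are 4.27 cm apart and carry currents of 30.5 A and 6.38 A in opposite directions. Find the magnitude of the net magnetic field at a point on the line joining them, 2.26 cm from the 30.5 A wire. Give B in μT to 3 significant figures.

Each long wire gives B = μ₀I/(2πd). Distances are d₁ = 0.0226 m and d₂ = 0.0201 m.
B₁ = 2.70×10⁻⁴ T, B₂ = 6.35×10⁻⁵ T.
Between antiparallel currents both contributions point the same way, so they add. B = B₁ + B₂ = 2.70×10⁻⁴ + 6.35×10⁻⁵ = 3.33×10⁻⁴ T.

B ≈ 333 μT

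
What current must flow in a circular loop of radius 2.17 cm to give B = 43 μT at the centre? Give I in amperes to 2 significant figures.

I ≈ 1.5 A

At the centre of a circular loop B = μ₀I/(2R), so I = 2RB/μ₀.
With R = 0.0217 m, I = 2 × 0.0217 × 4.30×10⁻⁵ / (4π×10⁻⁷) = 1.49 A.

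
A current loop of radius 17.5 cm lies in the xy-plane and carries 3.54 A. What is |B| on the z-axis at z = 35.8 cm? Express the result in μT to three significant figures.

On the axis of a circular loop, B = μ₀IR² / [2(R²+z²)^(3/2)].
R² + z² = (0.175)² + (0.358)² = 0.1588 m², and (R²+z²)^(3/2) = 6.33×10⁻² m³.
B = (4π×10⁻⁷ × 3.54 × 0.03063) / (2 × 6.33×10⁻²) = 1.08×10⁻⁶ T.

B ≈ 1.08 μT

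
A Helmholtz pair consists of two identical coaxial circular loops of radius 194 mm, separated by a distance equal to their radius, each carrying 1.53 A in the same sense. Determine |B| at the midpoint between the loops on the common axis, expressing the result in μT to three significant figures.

Each loop contributes B = μ₀IR²/[2(R²+z²)^(3/2)] on the axis, with z measured from that loop.
Loop 1 (z = 0.097 m): B₁ = 3.55×10⁻⁶ T. Loop 2 (z = 0.097 m): B₂ = 3.55×10⁻⁶ T.
The fields add: B = B₁ + B₂ = 7.09×10⁻⁶ T.

B ≈ 7.09 μT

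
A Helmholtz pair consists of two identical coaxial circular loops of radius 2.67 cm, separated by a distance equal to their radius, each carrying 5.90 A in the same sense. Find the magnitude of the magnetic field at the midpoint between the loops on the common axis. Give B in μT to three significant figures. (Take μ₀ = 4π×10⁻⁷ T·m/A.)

B ≈ 199 μT

Each loop contributes B = μ₀IR²/[2(R²+z²)^(3/2)] on the axis, with z measured from that loop.
Loop 1 (z = 0.01335 m): B₁ = 9.93×10⁻⁵ T. Loop 2 (z = 0.01335 m): B₂ = 9.93×10⁻⁵ T.
The fields add: B = B₁ + B₂ = 1.99×10⁻⁴ T.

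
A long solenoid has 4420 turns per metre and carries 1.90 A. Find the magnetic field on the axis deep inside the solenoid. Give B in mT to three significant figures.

B ≈ 10.6 mT

Inside a long solenoid, B = μ₀nI with n = 4420 turns/m.
B = 4π×10⁻⁷ × 4420 × 1.90 = 1.06×10⁻² T.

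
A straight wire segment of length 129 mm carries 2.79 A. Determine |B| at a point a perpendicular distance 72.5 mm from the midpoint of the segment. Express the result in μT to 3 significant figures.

B ≈ 5.12 μT

For a finite straight segment, B = (μ₀I/4πd)(sinθ₁ + sinθ₂), where θ₁, θ₂ are the angles from the perpendicular to each end.
The perpendicular from the point meets the wire at its midpoint, so each end is L/2 = 0.0645 m away along the wire.
sinθ₁ = 0.0645/√(0.0645²+0.0725²) = 0.6647; sinθ₂ = 0.0645/√(0.0645²+0.0725²) = 0.6647.
B = (4π×10⁻⁷ × 2.79) / (4π × 0.0725) × (0.6647 + 0.6647) = 5.12×10⁻⁶ T.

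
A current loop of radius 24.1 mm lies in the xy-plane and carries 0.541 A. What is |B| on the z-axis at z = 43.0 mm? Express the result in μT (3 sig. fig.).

On the axis of a circular loop, B = μ₀IR² / [2(R²+z²)^(3/2)].
R² + z² = (0.0241)² + (0.043)² = 0.00243 m², and (R²+z²)^(3/2) = 1.20×10⁻⁴ m³.
B = (4π×10⁻⁷ × 0.541 × 0.0005808) / (2 × 1.20×10⁻⁴) = 1.65×10⁻⁶ T.

B ≈ 1.65 μT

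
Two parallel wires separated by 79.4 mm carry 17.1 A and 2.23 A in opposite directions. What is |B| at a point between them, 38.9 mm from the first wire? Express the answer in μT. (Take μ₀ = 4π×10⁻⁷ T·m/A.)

Each long wire gives B = μ₀I/(2πd). Distances are d₁ = 0.0389 m and d₂ = 0.0405 m.
B₁ = 8.79×10⁻⁵ T, B₂ = 1.10×10⁻⁵ T.
Between antiparallel currents both contributions point the same way, so they add. B = B₁ + B₂ = 8.79×10⁻⁵ + 1.10×10⁻⁵ = 9.89×10⁻⁵ T.

B ≈ 98.9 μT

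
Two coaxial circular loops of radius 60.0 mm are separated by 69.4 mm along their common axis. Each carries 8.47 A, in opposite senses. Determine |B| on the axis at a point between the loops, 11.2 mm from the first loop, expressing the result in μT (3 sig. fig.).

B ≈ 51.5 μT

Each loop contributes B = μ₀IR²/[2(R²+z²)^(3/2)] on the axis, with z measured from that loop.
Loop 1 (z = 0.0112 m): B₁ = 8.43×10⁻⁵ T. Loop 2 (z = 0.0582 m): B₂ = 3.28×10⁻⁵ T.
The fields oppose: B = |B₁ − B₂| = 5.15×10⁻⁵ T.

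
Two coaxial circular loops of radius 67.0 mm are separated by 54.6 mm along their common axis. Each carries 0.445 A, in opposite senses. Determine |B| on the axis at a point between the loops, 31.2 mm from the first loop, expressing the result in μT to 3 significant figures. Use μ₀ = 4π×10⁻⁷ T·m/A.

B ≈ 0.403 μT

Each loop contributes B = μ₀IR²/[2(R²+z²)^(3/2)] on the axis, with z measured from that loop.
Loop 1 (z = 0.0312 m): B₁ = 3.11×10⁻⁶ T. Loop 2 (z = 0.0234 m): B₂ = 3.51×10⁻⁶ T.
The fields oppose: B = |B₁ − B₂| = 4.03×10⁻⁷ T.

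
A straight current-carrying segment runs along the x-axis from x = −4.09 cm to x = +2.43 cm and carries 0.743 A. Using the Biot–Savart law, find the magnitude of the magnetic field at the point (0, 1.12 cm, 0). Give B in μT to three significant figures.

B ≈ 12.4 μT

For a finite straight segment, B = (μ₀I/4πd)(sinθ₁ + sinθ₂), where θ₁, θ₂ are the angles from the perpendicular to each end.
The perpendicular distance is d = 0.0112 m; the end-offsets along the wire are a = 0.0409 m and b = 0.0243 m.
sinθ₁ = 0.0409/√(0.0409²+0.0112²) = 0.9645; sinθ₂ = 0.0243/√(0.0243²+0.0112²) = 0.9082.
B = (4π×10⁻⁷ × 0.743) / (4π × 0.0112) × (0.9645 + 0.9082) = 1.24×10⁻⁵ T.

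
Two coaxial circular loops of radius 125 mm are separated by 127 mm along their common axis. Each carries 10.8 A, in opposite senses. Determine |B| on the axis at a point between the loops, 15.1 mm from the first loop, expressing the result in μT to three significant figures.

B ≈ 30.7 μT

Each loop contributes B = μ₀IR²/[2(R²+z²)^(3/2)] on the axis, with z measured from that loop.
Loop 1 (z = 0.0151 m): B₁ = 5.31×10⁻⁵ T. Loop 2 (z = 0.1119 m): B₂ = 2.25×10⁻⁵ T.
The fields oppose: B = |B₁ − B₂| = 3.07×10⁻⁵ T.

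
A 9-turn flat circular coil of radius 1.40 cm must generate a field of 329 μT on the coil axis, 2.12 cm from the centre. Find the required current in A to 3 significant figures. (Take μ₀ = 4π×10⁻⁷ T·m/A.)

For an N-turn coil, B = Nμ₀IR²/[2(R²+z²)^(3/2)] with R = 0.014 m, z = 0.0212 m, so I = 2B(R²+z²)^(3/2)/(Nμ₀R²) = 2 × 3.29×10⁻⁴ × 1.64×10⁻⁵ / (9 × 4π×10⁻⁷ × 0.000196) = 4.87 A.

I ≈ 4.87 A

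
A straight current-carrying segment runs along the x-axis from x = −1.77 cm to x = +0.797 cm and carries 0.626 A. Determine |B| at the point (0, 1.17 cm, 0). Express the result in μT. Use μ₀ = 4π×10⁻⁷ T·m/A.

B ≈ 7.48 μT

For a finite straight segment, B = (μ₀I/4πd)(sinθ₁ + sinθ₂), where θ₁, θ₂ are the angles from the perpendicular to each end.
The perpendicular distance is d = 0.0117 m; the end-offsets along the wire are a = 0.0177 m and b = 0.00797 m.
sinθ₁ = 0.0177/√(0.0177²+0.0117²) = 0.8342; sinθ₂ = 0.00797/√(0.00797²+0.0117²) = 0.5630.
B = (4π×10⁻⁷ × 0.626) / (4π × 0.0117) × (0.8342 + 0.5630) = 7.48×10⁻⁶ T.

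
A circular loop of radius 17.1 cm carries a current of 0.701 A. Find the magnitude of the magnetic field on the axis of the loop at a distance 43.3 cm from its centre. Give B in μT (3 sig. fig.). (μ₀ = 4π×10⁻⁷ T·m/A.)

B ≈ 0.128 μT

On the axis of a circular loop, B = μ₀IR² / [2(R²+z²)^(3/2)].
R² + z² = (0.171)² + (0.433)² = 0.2167 m², and (R²+z²)^(3/2) = 0.101 m³.
B = (4π×10⁻⁷ × 0.701 × 0.02924) / (2 × 0.101) = 1.28×10⁻⁷ T.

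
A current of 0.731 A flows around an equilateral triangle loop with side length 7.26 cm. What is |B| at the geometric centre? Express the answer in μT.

Each side is a finite straight segment at perpendicular distance d = a/(2 tan(π/3)) = 0.02096 m from the centre, with end-angles ±π/3.
One side contributes B₁ = (μ₀I/4πd)·2 sin(π/3) = 6.04×10⁻⁶ T.
All 3 sides add in the same direction: B = 3 × 6.04×10⁻⁶ = 1.81×10⁻⁵ T.

B ≈ 18.1 μT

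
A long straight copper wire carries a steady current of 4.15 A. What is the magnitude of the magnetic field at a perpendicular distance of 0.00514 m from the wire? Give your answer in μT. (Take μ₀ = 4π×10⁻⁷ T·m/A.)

B ≈ 161 μT

For an infinitely long straight wire, B = μ₀I/(2πd).
B = (4π×10⁻⁷ × 4.15) / (2π × 0.00514) = 1.61×10⁻⁴ T.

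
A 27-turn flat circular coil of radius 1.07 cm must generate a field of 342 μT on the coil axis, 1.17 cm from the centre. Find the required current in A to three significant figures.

I ≈ 0.702 A

For an N-turn coil, B = Nμ₀IR²/[2(R²+z²)^(3/2)] with R = 0.0107 m, z = 0.0117 m, so I = 2B(R²+z²)^(3/2)/(Nμ₀R²) = 2 × 3.42×10⁻⁴ × 3.99×10⁻⁶ / (27 × 4π×10⁻⁷ × 0.0001145) = 0.702 A.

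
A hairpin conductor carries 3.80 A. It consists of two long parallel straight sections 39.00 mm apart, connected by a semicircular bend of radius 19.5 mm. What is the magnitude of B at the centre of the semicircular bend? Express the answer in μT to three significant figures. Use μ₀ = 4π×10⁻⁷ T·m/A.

B ≈ 100 μT

The semicircular arc contributes B_arc = μ₀I·π/(4πR) = μ₀I/(4R) = 6.12×10⁻⁵ T.
Each semi-infinite lead is at perpendicular distance R = 0.0195 m from the centre, with the perpendicular foot at its near end, so it contributes μ₀I/(4πR); both point the same way, together 3.90×10⁻⁵ T.
Arc and leads all point the same direction: B = 6.12×10⁻⁵ + 3.90×10⁻⁵ = 1.00×10⁻⁴ T.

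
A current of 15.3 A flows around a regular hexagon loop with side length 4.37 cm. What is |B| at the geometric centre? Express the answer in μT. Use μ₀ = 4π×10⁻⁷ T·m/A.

B ≈ 243 μT

Each side is a finite straight segment at perpendicular distance d = a/(2 tan(π/6)) = 0.03785 m from the centre, with end-angles ±π/6.
One side contributes B₁ = (μ₀I/4πd)·2 sin(π/6) = 4.04×10⁻⁵ T.
All 6 sides add in the same direction: B = 6 × 4.04×10⁻⁵ = 2.43×10⁻⁴ T.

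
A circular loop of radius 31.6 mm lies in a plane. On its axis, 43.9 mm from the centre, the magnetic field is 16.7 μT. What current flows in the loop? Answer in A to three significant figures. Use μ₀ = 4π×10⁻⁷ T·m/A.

On the axis of a loop, B = μ₀IR²/[2(R²+z²)^(3/2)], so I = 2B(R²+z²)^(3/2)/(μ₀R²).
R² + z² = 0.0009986 + 0.001927 = 0.002926 m²; raised to 3/2 gives 1.58×10⁻⁴ m³.
I = 2 × 1.67×10⁻⁵ × 1.58×10⁻⁴ / (1.26×10⁻⁶ × 0.0009986) = 4.21 A.

I ≈ 4.21 A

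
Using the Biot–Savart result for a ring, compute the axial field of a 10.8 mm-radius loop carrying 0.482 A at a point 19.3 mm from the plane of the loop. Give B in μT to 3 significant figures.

On the axis of a circular loop, B = μ₀IR² / [2(R²+z²)^(3/2)].
R² + z² = (0.0108)² + (0.0193)² = 0.0004891 m², and (R²+z²)^(3/2) = 1.08×10⁻⁵ m³.
B = (4π×10⁻⁷ × 0.482 × 0.0001166) / (2 × 1.08×10⁻⁵) = 3.27×10⁻⁶ T.

B ≈ 3.27 μT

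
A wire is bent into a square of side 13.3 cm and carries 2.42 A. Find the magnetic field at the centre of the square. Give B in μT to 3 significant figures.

B ≈ 20.6 μT

Each side is a finite straight segment at perpendicular distance d = a/(2 tan(π/4)) = 0.0665 m from the centre, with end-angles ±π/4.
One side contributes B₁ = (μ₀I/4πd)·2 sin(π/4) = 5.15×10⁻⁶ T.
All 4 sides add in the same direction: B = 4 × 5.15×10⁻⁶ = 2.06×10⁻⁵ T.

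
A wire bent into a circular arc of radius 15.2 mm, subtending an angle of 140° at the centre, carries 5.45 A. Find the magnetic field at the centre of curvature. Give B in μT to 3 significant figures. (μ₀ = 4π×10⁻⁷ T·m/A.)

The Biot–Savart field of a circular arc at its centre is B = μ₀Iφ/(4πR), with φ = 2.443 rad.
B = (4π×10⁻⁷ × 5.45 × 2.443) / (4π × 0.0152) = 8.76×10⁻⁵ T.

B ≈ 87.6 μT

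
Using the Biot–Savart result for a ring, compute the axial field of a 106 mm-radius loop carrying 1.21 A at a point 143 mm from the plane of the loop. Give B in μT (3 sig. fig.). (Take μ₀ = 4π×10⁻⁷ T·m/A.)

B ≈ 1.51 μT

On the axis of a circular loop, B = μ₀IR² / [2(R²+z²)^(3/2)].
R² + z² = (0.106)² + (0.143)² = 0.03169 m², and (R²+z²)^(3/2) = 5.64×10⁻³ m³.
B = (4π×10⁻⁷ × 1.21 × 0.01124) / (2 × 5.64×10⁻³) = 1.51×10⁻⁶ T.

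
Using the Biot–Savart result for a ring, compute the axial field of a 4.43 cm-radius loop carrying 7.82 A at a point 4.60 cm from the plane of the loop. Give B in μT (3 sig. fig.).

B ≈ 37.0 μT

On the axis of a circular loop, B = μ₀IR² / [2(R²+z²)^(3/2)].
R² + z² = (0.0443)² + (0.046)² = 0.004078 m², and (R²+z²)^(3/2) = 2.60×10⁻⁴ m³.
B = (4π×10⁻⁷ × 7.82 × 0.001962) / (2 × 2.60×10⁻⁴) = 3.70×10⁻⁵ T.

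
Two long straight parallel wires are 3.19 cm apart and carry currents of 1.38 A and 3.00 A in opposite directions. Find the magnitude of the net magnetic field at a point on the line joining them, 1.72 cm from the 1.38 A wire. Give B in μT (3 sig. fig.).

B ≈ 56.9 μT

Each long wire gives B = μ₀I/(2πd). Distances are d₁ = 0.0172 m and d₂ = 0.0147 m.
B₁ = 1.60×10⁻⁵ T, B₂ = 4.08×10⁻⁵ T.
Between antiparallel currents both contributions point the same way, so they add. B = B₁ + B₂ = 1.60×10⁻⁵ + 4.08×10⁻⁵ = 5.69×10⁻⁵ T.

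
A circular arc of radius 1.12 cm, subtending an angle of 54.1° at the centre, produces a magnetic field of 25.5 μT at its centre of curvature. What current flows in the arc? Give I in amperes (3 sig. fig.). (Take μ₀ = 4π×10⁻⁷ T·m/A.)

For a circular arc, B = μ₀Iφ/(4πR) with φ in radians; here φ = 0.9442 rad.
So I = 4πRB/(μ₀φ) = 4π × 0.0112 × 2.55×10⁻⁵ / (4π×10⁻⁷ × 0.9442) = 3.02 A.

I ≈ 3.02 A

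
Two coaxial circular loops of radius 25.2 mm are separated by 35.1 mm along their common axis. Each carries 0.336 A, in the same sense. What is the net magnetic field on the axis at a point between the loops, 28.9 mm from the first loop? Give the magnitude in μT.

B ≈ 10.0 μT

Each loop contributes B = μ₀IR²/[2(R²+z²)^(3/2)] on the axis, with z measured from that loop.
Loop 1 (z = 0.0289 m): B₁ = 2.38×10⁻⁶ T. Loop 2 (z = 0.0062 m): B₂ = 7.67×10⁻⁶ T.
The fields add: B = B₁ + B₂ = 1.00×10⁻⁵ T.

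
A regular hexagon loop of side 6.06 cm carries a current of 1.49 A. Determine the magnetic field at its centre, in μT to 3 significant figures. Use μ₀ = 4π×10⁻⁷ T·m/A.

Each side is a finite straight segment at perpendicular distance d = a/(2 tan(π/6)) = 0.05248 m from the centre, with end-angles ±π/6.
One side contributes B₁ = (μ₀I/4πd)·2 sin(π/6) = 2.84×10⁻⁶ T.
All 6 sides add in the same direction: B = 6 × 2.84×10⁻⁶ = 1.70×10⁻⁵ T.

B ≈ 17.0 μT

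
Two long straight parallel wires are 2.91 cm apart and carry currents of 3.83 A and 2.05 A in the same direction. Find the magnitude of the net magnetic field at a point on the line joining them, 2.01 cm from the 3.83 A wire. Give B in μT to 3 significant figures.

B ≈ 7.45 μT

Each long wire gives B = μ₀I/(2πd). Distances are d₁ = 0.0201 m and d₂ = 0.009 m.
B₁ = 3.81×10⁻⁵ T, B₂ = 4.56×10⁻⁵ T.
Between parallel currents the two contributions point in opposite directions, so they subtract. B = |B₁ − B₂| = |3.81×10⁻⁵ − 4.56×10⁻⁵| = 7.45×10⁻⁶ T.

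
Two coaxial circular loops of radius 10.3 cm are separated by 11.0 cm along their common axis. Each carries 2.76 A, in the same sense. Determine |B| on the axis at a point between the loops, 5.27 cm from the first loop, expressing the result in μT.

Each loop contributes B = μ₀IR²/[2(R²+z²)^(3/2)] on the axis, with z measured from that loop.
Loop 1 (z = 0.0527 m): B₁ = 1.19×10⁻⁵ T. Loop 2 (z = 0.0573 m): B₂ = 1.12×10⁻⁵ T.
The fields add: B = B₁ + B₂ = 2.31×10⁻⁵ T.

B ≈ 23.1 μT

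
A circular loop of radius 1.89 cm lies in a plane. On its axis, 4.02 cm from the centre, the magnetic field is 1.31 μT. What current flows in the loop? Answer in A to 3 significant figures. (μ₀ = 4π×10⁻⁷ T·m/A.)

I ≈ 0.512 A

On the axis of a loop, B = μ₀IR²/[2(R²+z²)^(3/2)], so I = 2B(R²+z²)^(3/2)/(μ₀R²).
R² + z² = 0.0003572 + 0.001616 = 0.001973 m²; raised to 3/2 gives 8.77×10⁻⁵ m³.
I = 2 × 1.31×10⁻⁶ × 8.77×10⁻⁵ / (1.26×10⁻⁶ × 0.0003572) = 0.512 A.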